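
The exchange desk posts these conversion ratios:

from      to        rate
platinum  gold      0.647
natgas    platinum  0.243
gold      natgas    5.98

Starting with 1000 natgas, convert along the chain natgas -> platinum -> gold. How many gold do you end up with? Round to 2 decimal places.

157.22

1000 natgas × 0.243 = 243 platinum
243 platinum × 0.647 = 157.221 gold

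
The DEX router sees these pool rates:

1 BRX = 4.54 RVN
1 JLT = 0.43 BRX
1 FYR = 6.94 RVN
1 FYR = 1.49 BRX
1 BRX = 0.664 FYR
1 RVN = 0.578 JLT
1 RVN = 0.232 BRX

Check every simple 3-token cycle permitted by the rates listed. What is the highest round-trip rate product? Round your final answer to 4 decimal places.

BRX→RVN→JLT→BRX: 4.54 × 0.578 × 0.43 = 1.12837
BRX→FYR→RVN→BRX: 0.664 × 6.94 × 0.232 = 1.06909
Maximum is BRX→RVN→JLT→BRX at 1.1284; arbitrage exists.

1.1284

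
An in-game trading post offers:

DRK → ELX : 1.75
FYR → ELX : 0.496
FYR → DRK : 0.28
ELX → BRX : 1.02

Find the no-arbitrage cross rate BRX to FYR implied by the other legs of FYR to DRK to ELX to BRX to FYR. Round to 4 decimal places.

Known legs of the cycle: 0.28 × 1.75 × 1.02 = 0.4998
For no arbitrage the full-cycle product must be 1, so the missing rate is 1 / 0.4998 ≈ 2.000800.

2.0008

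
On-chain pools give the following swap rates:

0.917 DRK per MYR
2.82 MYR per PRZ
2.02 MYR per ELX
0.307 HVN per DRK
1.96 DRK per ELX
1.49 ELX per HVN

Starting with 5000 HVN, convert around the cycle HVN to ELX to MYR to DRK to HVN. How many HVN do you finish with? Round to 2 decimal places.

5000 HVN × 1.49 = 7450 ELX
7450 ELX × 2.02 = 15049 MYR
15049 MYR × 0.917 = 13799.933 DRK
13799.933 DRK × 0.307 = 4236.579431 HVN

4236.58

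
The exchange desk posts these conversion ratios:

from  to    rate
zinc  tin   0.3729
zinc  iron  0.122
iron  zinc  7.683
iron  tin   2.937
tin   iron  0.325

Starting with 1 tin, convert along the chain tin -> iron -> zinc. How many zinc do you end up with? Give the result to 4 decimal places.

2.4970

1 tin × 0.325 = 0.325 iron
0.325 iron × 7.683 = 2.496975 zinc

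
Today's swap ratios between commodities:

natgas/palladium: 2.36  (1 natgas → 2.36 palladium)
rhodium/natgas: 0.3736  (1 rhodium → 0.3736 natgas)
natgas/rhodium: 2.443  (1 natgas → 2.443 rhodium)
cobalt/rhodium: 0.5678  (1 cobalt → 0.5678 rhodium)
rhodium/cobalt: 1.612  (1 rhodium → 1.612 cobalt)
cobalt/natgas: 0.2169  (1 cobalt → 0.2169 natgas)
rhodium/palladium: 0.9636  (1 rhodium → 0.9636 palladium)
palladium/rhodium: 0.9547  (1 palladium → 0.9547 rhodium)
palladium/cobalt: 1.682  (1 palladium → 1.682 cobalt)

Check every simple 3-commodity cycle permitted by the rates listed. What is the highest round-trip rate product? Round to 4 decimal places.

0.9203

rhodium→palladium→cobalt→rhodium: 0.9636 × 1.682 × 0.5678 = 0.92028
palladium→cobalt→natgas→palladium: 1.682 × 0.2169 × 2.36 = 0.86099
rhodium→cobalt→natgas→rhodium: 1.612 × 0.2169 × 2.443 = 0.85418
rhodium→natgas→palladium→rhodium: 0.3736 × 2.36 × 0.9547 = 0.84176
Maximum is rhodium→palladium→cobalt→rhodium at 0.9203; no arbitrage — every cycle loses value.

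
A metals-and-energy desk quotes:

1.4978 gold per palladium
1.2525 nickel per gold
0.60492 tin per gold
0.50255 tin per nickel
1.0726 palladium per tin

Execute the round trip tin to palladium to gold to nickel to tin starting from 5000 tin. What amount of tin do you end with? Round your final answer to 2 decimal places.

5056.13

5000 tin × 1.0726 = 5363 palladium
5363 palladium × 1.4978 = 8032.7014 gold
8032.7014 gold × 1.2525 = 10060.9585035 nickel
10060.9585035 nickel × 0.50255 = 5056.134695933925 tin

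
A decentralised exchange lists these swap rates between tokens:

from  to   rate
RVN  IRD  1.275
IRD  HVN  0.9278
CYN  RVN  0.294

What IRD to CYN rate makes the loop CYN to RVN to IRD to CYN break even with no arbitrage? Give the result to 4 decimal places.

Known legs of the cycle: 0.294 × 1.275 = 0.37485
For no arbitrage the full-cycle product must be 1, so the missing rate is 1 / 0.37485 ≈ 2.667734.

2.6677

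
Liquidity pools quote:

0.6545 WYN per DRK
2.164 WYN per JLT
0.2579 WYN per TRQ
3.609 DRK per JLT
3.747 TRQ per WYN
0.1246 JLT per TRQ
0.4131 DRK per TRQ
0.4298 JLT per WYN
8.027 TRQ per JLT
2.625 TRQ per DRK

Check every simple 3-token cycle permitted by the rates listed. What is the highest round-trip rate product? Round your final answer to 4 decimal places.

1.1804

JLT→DRK→TRQ→JLT: 3.609 × 2.625 × 0.1246 = 1.18041
JLT→DRK→WYN→JLT: 3.609 × 0.6545 × 0.4298 = 1.01523
DRK→WYN→TRQ→DRK: 0.6545 × 3.747 × 0.4131 = 1.01309
JLT→WYN→TRQ→JLT: 2.164 × 3.747 × 0.1246 = 1.01032
JLT→TRQ→WYN→JLT: 8.027 × 0.2579 × 0.4298 = 0.88976
Maximum is JLT→DRK→TRQ→JLT at 1.1804; arbitrage exists.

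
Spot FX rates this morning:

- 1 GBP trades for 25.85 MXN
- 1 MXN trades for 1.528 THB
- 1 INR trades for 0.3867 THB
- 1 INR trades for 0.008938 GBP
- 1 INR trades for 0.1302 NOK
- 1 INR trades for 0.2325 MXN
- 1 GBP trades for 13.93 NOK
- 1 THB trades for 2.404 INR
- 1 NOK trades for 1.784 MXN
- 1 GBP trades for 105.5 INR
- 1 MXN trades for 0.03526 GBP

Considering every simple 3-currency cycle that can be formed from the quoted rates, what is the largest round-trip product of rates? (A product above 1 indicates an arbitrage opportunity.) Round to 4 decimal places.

0.8763

NOK→MXN→GBP→NOK: 1.784 × 0.03526 × 13.93 = 0.87625
GBP→INR→MXN→GBP: 105.5 × 0.2325 × 0.03526 = 0.86488
THB→INR→MXN→THB: 2.404 × 0.2325 × 1.528 = 0.85405
Maximum is NOK→MXN→GBP→NOK at 0.8763; no arbitrage — every cycle loses value.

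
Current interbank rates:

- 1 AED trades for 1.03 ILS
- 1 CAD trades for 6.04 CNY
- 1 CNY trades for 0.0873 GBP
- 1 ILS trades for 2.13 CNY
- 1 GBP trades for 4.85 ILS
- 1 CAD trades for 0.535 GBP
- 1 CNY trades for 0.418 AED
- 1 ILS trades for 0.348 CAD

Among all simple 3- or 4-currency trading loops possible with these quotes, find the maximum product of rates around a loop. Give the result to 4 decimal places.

CNY→AED→ILS→CNY: 0.418 × 1.03 × 2.13 = 0.91705
CNY→AED→ILS→CAD→CNY: 0.418 × 1.03 × 0.348 × 6.04 = 0.90496
GBP→ILS→CAD→GBP: 4.85 × 0.348 × 0.535 = 0.90297
CNY→GBP→ILS→CNY: 0.0873 × 4.85 × 2.13 = 0.90185
CNY→GBP→ILS→CAD→CNY: 0.0873 × 4.85 × 0.348 × 6.04 = 0.88996
Maximum is CNY→AED→ILS→CNY at 0.9171; no arbitrage — every cycle loses value.

0.9171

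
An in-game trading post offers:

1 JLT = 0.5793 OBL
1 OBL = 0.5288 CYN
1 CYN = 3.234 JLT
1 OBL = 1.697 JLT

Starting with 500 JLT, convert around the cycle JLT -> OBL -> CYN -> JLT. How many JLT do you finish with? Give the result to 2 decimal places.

495.34

500 JLT × 0.5793 = 289.65 OBL
289.65 OBL × 0.5288 = 153.16692 CYN
153.16692 CYN × 3.234 = 495.34181928 JLT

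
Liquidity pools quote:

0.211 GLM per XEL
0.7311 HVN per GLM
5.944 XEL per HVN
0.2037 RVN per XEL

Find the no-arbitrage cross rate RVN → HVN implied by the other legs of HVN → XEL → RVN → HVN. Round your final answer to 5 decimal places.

0.82591

Known legs of the cycle: 5.944 × 0.2037 = 1.2107928
For no arbitrage the full-cycle product must be 1, so the missing rate is 1 / 1.2107928 ≈ 0.8259051.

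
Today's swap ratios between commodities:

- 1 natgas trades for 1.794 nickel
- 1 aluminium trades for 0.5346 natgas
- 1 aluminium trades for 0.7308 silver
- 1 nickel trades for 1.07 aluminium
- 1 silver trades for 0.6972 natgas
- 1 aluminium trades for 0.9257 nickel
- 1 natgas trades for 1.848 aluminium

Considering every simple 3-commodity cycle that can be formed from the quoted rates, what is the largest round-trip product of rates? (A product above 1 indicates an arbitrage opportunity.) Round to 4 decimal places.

nickel→aluminium→natgas→nickel: 1.07 × 0.5346 × 1.794 = 1.02621
aluminium→silver→natgas→aluminium: 0.7308 × 0.6972 × 1.848 = 0.94158
Maximum is nickel→aluminium→natgas→nickel at 1.0262; arbitrage exists.

1.0262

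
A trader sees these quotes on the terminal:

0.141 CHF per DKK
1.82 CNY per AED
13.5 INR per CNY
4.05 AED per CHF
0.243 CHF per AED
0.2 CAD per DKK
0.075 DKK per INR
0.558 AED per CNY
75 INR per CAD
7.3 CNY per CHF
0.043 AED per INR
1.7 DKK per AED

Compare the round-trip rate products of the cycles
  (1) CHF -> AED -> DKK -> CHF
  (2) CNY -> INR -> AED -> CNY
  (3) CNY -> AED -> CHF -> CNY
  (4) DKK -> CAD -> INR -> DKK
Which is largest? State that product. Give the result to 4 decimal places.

(1) 4.05 × 1.7 × 0.141 = 0.97079
(2) 13.5 × 0.043 × 1.82 = 1.05651
(3) 0.558 × 0.243 × 7.3 = 0.98984
(4) 0.2 × 75 × 0.075 = 1.12500
Highest is cycle (4) at 1.1250 (>1, arbitrage).

1.1250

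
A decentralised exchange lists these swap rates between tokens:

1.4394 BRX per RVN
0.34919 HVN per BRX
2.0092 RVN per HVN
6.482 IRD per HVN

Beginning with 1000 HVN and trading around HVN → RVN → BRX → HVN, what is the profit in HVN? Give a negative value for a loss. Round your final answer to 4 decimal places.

1000 HVN × 2.0092 = 2009.2 RVN
2009.2 RVN × 1.4394 = 2892.04248 BRX
2892.04248 BRX × 0.34919 = 1009.8723135912 HVN
Net change: 1009.8723135912 − 1000 = 9.8723135912 HVN

9.8723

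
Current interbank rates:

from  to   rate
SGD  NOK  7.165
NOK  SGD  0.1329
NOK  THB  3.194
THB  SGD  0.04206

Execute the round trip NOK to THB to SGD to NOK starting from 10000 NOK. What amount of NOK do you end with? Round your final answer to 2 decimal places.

10000 NOK × 3.194 = 31940 THB
31940 THB × 0.04206 = 1343.3964 SGD
1343.3964 SGD × 7.165 = 9625.435206 NOK

9625.44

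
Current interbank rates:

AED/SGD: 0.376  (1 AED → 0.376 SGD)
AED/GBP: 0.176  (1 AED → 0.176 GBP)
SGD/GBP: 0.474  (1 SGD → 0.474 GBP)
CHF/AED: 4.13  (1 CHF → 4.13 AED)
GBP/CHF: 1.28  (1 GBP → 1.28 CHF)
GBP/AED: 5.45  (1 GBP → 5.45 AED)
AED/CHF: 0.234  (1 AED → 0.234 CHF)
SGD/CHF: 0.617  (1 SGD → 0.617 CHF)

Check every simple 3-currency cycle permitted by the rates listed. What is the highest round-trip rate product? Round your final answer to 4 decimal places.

AED→SGD→GBP→AED: 0.376 × 0.474 × 5.45 = 0.97132
AED→SGD→CHF→AED: 0.376 × 0.617 × 4.13 = 0.95813
AED→GBP→CHF→AED: 0.176 × 1.28 × 4.13 = 0.93041
Maximum is AED→SGD→GBP→AED at 0.9713; no arbitrage — every cycle loses value.

0.9713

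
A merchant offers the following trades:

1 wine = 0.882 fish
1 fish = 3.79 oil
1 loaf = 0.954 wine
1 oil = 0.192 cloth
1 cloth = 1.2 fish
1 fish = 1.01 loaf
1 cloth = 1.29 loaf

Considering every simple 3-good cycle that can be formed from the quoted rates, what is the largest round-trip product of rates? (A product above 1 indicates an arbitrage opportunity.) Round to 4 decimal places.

oil→cloth→fish→oil: 0.192 × 1.2 × 3.79 = 0.87322
wine→fish→loaf→wine: 0.882 × 1.01 × 0.954 = 0.84984
Maximum is oil→cloth→fish→oil at 0.8732; no arbitrage — every cycle loses value.

0.8732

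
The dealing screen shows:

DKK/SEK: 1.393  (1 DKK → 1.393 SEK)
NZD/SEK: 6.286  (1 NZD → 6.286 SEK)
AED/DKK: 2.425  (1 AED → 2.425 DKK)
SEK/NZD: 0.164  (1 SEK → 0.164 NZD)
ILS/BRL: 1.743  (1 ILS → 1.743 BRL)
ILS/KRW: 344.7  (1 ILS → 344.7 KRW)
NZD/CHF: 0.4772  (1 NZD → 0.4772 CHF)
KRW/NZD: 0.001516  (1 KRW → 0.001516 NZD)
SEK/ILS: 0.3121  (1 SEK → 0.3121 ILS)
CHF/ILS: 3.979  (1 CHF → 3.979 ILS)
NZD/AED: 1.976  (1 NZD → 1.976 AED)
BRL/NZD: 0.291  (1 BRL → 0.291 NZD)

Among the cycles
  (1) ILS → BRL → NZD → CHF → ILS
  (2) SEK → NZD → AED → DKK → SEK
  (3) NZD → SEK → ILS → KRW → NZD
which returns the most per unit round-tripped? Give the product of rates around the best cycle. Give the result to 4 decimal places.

1.0947

(1) 1.743 × 0.291 × 0.4772 × 3.979 = 0.96309
(2) 0.164 × 1.976 × 2.425 × 1.393 = 1.09470
(3) 6.286 × 0.3121 × 344.7 × 0.001516 = 1.02520
Highest is cycle (2) at 1.0947 (>1, arbitrage).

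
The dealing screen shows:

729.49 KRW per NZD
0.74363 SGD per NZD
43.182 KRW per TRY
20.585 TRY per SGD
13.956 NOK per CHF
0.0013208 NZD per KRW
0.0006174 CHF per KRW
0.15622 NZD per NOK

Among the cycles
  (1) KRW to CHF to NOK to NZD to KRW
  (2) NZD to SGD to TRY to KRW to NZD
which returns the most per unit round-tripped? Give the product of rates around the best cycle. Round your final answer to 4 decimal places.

0.9819

(1) 0.0006174 × 13.956 × 0.15622 × 729.49 = 0.98194
(2) 0.74363 × 20.585 × 43.182 × 0.0013208 = 0.87307
Highest is cycle (1) at 0.9819 (≤1, no arbitrage).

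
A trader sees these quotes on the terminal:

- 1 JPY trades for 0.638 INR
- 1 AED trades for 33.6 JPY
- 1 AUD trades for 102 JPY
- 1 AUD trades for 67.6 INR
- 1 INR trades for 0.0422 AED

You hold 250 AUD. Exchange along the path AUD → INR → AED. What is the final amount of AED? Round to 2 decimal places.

250 AUD × 67.6 = 16900 INR
16900 INR × 0.0422 = 713.18 AED

713.18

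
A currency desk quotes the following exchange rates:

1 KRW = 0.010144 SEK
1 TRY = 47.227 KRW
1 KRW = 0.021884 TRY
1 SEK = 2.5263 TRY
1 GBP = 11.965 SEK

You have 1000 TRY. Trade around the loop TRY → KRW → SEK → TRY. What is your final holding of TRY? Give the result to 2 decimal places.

1000 TRY × 47.227 = 47227 KRW
47227 KRW × 0.010144 = 479.070688 SEK
479.070688 SEK × 2.5263 = 1210.2762790944 TRY

1210.28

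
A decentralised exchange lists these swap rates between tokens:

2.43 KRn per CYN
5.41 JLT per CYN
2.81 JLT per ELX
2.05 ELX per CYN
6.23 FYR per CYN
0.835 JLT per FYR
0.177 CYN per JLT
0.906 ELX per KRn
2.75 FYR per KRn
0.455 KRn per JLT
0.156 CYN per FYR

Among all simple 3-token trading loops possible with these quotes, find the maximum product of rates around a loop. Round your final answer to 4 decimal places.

1.1584

KRn→ELX→JLT→KRn: 0.906 × 2.81 × 0.455 = 1.15837
KRn→FYR→JLT→KRn: 2.75 × 0.835 × 0.455 = 1.04479
KRn→FYR→CYN→KRn: 2.75 × 0.156 × 2.43 = 1.04247
ELX→JLT→CYN→ELX: 2.81 × 0.177 × 2.05 = 1.01961
CYN→FYR→JLT→CYN: 6.23 × 0.835 × 0.177 = 0.92076
Maximum is KRn→ELX→JLT→KRn at 1.1584; arbitrage exists.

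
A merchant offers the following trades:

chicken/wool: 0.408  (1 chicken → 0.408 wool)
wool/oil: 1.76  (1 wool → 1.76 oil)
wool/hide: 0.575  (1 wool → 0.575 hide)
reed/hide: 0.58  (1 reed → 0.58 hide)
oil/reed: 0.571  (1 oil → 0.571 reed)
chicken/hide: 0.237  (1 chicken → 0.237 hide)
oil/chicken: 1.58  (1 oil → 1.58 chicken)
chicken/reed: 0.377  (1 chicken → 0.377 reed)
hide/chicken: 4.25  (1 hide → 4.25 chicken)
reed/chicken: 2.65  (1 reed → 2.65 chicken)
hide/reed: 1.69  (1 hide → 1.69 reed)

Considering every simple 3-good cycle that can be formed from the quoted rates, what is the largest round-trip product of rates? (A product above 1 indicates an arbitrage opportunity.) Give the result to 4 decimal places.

chicken→wool→oil→chicken: 0.408 × 1.76 × 1.58 = 1.13457
chicken→hide→reed→chicken: 0.237 × 1.69 × 2.65 = 1.06140
chicken→wool→hide→chicken: 0.408 × 0.575 × 4.25 = 0.99705
chicken→reed→hide→chicken: 0.377 × 0.58 × 4.25 = 0.92931
Maximum is chicken→wool→oil→chicken at 1.1346; arbitrage exists.

1.1346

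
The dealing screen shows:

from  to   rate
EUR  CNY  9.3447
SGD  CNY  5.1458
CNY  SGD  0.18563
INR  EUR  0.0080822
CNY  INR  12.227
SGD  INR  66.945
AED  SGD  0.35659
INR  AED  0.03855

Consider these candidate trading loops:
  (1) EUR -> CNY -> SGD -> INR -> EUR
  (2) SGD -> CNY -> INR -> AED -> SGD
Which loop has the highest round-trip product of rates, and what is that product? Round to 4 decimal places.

0.9386

(1) 9.3447 × 0.18563 × 66.945 × 0.0080822 = 0.93856
(2) 5.1458 × 12.227 × 0.03855 × 0.35659 = 0.86490
Highest is cycle (1) at 0.9386 (≤1, no arbitrage).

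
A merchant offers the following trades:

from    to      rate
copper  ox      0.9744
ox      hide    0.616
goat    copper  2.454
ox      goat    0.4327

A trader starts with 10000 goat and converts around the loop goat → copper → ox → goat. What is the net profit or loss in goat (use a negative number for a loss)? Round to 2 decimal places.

10000 goat × 2.454 = 24540 copper
24540 copper × 0.9744 = 23911.776 ox
23911.776 ox × 0.4327 = 10346.6254752 goat
Net change: 10346.6254752 − 10000 = 346.6254752 goat

346.63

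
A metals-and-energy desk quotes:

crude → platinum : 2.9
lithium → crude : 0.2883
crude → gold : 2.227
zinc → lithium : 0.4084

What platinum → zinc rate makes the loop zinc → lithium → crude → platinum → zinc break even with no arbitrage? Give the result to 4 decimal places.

2.9287

Known legs of the cycle: 0.4084 × 0.2883 × 2.9 = 0.341450988
For no arbitrage the full-cycle product must be 1, so the missing rate is 1 / 0.341450988 ≈ 2.928678.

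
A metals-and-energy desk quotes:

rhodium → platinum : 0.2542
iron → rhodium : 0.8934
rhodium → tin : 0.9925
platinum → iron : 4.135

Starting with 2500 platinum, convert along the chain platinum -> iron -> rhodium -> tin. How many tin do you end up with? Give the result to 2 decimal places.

2500 platinum × 4.135 = 10337.5 iron
10337.5 iron × 0.8934 = 9235.5225 rhodium
9235.5225 rhodium × 0.9925 = 9166.25608125 tin

9166.26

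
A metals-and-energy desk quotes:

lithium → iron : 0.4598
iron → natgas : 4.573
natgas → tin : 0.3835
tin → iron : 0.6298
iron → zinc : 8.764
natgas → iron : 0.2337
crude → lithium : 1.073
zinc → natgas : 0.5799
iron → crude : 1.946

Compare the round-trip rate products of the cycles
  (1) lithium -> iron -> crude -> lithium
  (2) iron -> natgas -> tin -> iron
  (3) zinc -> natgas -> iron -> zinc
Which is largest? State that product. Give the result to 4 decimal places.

1.1877

(1) 0.4598 × 1.946 × 1.073 = 0.96009
(2) 4.573 × 0.3835 × 0.6298 = 1.10451
(3) 0.5799 × 0.2337 × 8.764 = 1.18772
Highest is cycle (3) at 1.1877 (>1, arbitrage).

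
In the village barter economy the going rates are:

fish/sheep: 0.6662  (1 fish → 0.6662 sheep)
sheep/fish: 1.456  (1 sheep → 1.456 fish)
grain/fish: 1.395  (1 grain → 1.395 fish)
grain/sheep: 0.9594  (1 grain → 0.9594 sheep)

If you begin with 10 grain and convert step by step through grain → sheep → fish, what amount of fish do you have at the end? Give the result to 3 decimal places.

10 grain × 0.9594 = 9.594 sheep
9.594 sheep × 1.456 = 13.968864 fish

13.969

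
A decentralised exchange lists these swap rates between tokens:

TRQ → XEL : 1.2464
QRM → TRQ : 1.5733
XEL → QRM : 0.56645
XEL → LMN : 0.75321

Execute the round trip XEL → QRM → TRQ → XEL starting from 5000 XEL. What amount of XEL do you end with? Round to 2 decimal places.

5553.93

5000 XEL × 0.56645 = 2832.25 QRM
2832.25 QRM × 1.5733 = 4455.978925 TRQ
4455.978925 TRQ × 1.2464 = 5553.93213212 XEL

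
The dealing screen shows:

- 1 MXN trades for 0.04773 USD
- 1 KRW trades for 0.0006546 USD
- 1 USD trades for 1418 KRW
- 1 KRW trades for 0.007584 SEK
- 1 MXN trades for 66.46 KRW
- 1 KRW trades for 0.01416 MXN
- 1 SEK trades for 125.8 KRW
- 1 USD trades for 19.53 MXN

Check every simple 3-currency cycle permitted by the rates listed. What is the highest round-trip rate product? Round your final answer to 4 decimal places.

USD→KRW→MXN→USD: 1418 × 0.01416 × 0.04773 = 0.95836
USD→MXN→KRW→USD: 19.53 × 66.46 × 0.0006546 = 0.84965
Maximum is USD→KRW→MXN→USD at 0.9584; no arbitrage — every cycle loses value.

0.9584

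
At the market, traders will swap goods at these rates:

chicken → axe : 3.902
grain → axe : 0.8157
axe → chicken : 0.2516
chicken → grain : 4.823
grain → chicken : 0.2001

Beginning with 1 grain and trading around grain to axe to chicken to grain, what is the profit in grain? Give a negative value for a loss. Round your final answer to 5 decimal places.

-0.01018

1 grain × 0.8157 = 0.8157 axe
0.8157 axe × 0.2516 = 0.20523012 chicken
0.20523012 chicken × 4.823 = 0.98982486876 grain
Net change: 0.98982486876 − 1 = -0.01017513124 grain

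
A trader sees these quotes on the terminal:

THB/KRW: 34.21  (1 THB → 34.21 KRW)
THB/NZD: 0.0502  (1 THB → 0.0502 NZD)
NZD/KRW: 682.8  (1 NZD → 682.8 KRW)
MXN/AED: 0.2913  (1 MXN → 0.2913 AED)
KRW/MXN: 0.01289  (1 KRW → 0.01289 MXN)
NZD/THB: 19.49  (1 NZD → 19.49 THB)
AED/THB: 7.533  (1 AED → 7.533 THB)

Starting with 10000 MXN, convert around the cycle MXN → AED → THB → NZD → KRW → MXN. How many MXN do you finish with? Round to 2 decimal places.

10000 MXN × 0.2913 = 2913 AED
2913 AED × 7.533 = 21943.629 THB
21943.629 THB × 0.0502 = 1101.5701758 NZD
1101.5701758 NZD × 682.8 = 752152.11603624 KRW
752152.11603624 KRW × 0.01289 = 9695.2407757071336 MXN

9695.24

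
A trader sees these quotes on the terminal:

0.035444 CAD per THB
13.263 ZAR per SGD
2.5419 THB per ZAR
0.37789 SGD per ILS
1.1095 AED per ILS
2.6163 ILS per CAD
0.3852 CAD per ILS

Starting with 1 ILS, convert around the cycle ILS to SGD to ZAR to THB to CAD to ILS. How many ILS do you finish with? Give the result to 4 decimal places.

1 ILS × 0.37789 = 0.37789 SGD
0.37789 SGD × 13.263 = 5.01195507 ZAR
5.01195507 ZAR × 2.5419 = 12.739888592433 THB
12.739888592433 THB × 0.035444 = 0.451552611270195252 CAD
0.451552611270195252 CAD × 2.6163 = 1.1813970968662118378076 ILS

1.1814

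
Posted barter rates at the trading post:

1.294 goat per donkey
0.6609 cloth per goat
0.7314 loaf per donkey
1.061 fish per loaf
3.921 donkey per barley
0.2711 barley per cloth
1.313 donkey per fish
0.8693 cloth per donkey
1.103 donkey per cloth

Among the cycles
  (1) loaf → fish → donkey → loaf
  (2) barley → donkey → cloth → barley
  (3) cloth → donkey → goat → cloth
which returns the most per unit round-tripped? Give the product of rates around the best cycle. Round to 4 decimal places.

1.0189

(1) 1.061 × 1.313 × 0.7314 = 1.01891
(2) 3.921 × 0.8693 × 0.2711 = 0.92405
(3) 1.103 × 1.294 × 0.6609 = 0.94329
Highest is cycle (1) at 1.0189 (>1, arbitrage).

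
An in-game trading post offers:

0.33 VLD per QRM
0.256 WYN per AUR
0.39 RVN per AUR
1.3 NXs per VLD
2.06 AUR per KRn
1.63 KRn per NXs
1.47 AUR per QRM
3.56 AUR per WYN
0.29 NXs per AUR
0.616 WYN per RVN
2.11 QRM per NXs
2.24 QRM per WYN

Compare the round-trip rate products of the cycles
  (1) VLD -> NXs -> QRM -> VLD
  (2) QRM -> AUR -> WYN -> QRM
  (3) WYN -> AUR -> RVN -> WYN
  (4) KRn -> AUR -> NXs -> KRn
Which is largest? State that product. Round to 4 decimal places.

0.9738

(1) 1.3 × 2.11 × 0.33 = 0.90519
(2) 1.47 × 0.256 × 2.24 = 0.84296
(3) 3.56 × 0.39 × 0.616 = 0.85525
(4) 2.06 × 0.29 × 1.63 = 0.97376
Highest is cycle (4) at 0.9738 (≤1, no arbitrage).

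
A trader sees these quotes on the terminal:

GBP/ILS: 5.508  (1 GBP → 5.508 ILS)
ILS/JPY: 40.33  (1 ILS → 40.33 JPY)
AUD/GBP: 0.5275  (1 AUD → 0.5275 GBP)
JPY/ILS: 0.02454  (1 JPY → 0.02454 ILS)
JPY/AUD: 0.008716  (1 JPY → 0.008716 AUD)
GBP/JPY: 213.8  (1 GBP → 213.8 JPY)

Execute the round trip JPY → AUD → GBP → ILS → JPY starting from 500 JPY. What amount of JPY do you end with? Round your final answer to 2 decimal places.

500 JPY × 0.008716 = 4.358 AUD
4.358 AUD × 0.5275 = 2.298845 GBP
2.298845 GBP × 5.508 = 12.66203826 ILS
12.66203826 ILS × 40.33 = 510.6600030258 JPY

510.66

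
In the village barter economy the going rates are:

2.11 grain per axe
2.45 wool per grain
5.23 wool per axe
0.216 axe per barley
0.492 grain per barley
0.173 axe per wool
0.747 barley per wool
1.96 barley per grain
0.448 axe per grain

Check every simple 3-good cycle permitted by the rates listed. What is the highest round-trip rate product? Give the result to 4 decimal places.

barley→grain→wool→barley: 0.492 × 2.45 × 0.747 = 0.90043
grain→wool→axe→grain: 2.45 × 0.173 × 2.11 = 0.89432
barley→axe→grain→barley: 0.216 × 2.11 × 1.96 = 0.89329
barley→axe→wool→barley: 0.216 × 5.23 × 0.747 = 0.84387
Maximum is barley→grain→wool→barley at 0.9004; no arbitrage — every cycle loses value.

0.9004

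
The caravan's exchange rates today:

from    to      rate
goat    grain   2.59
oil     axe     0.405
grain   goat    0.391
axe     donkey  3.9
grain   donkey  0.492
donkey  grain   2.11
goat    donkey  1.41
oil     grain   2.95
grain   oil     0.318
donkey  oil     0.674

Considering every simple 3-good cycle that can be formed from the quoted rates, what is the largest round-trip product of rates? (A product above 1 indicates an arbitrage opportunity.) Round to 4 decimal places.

goat→donkey→grain→goat: 1.41 × 2.11 × 0.391 = 1.16326
donkey→oil→axe→donkey: 0.674 × 0.405 × 3.9 = 1.06458
grain→donkey→oil→grain: 0.492 × 0.674 × 2.95 = 0.97824
Maximum is goat→donkey→grain→goat at 1.1633; arbitrage exists.

1.1633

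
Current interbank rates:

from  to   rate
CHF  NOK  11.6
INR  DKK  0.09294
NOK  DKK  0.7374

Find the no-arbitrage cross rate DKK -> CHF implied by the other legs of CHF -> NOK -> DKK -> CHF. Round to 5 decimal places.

0.11691

Known legs of the cycle: 11.6 × 0.7374 = 8.55384
For no arbitrage the full-cycle product must be 1, so the missing rate is 1 / 8.55384 ≈ 0.1169066.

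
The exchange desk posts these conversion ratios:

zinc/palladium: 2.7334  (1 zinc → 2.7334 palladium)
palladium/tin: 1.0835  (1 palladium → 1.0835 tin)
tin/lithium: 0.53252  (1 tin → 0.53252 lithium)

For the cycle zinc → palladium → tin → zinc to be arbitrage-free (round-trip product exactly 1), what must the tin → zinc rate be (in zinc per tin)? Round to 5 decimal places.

0.33765

Known legs of the cycle: 2.7334 × 1.0835 = 2.9616389
For no arbitrage the full-cycle product must be 1, so the missing rate is 1 / 2.9616389 ≈ 0.3376509.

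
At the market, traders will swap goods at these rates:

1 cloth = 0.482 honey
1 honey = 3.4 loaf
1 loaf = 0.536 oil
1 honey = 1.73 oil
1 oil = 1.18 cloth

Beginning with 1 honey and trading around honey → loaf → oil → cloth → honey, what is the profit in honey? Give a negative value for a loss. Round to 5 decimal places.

1 honey × 3.4 = 3.4 loaf
3.4 loaf × 0.536 = 1.8224 oil
1.8224 oil × 1.18 = 2.150432 cloth
2.150432 cloth × 0.482 = 1.036508224 honey
Net change: 1.036508224 − 1 = 0.036508224 honey

0.03651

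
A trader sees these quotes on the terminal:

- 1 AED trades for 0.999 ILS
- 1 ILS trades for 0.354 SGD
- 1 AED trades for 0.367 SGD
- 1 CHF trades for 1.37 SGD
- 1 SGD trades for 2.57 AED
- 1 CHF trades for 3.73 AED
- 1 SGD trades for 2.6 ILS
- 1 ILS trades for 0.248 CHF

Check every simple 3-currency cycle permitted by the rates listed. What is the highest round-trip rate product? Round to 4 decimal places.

0.9241

ILS→CHF→AED→ILS: 0.248 × 3.73 × 0.999 = 0.92411
ILS→SGD→AED→ILS: 0.354 × 2.57 × 0.999 = 0.90887
ILS→CHF→SGD→ILS: 0.248 × 1.37 × 2.6 = 0.88338
Maximum is ILS→CHF→AED→ILS at 0.9241; no arbitrage — every cycle loses value.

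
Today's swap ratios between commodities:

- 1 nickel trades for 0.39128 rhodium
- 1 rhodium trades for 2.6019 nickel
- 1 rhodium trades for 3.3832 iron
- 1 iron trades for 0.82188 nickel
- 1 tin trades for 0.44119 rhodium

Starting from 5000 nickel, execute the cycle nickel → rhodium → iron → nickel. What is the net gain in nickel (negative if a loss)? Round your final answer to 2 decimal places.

5000 nickel × 0.39128 = 1956.4 rhodium
1956.4 rhodium × 3.3832 = 6618.89248 iron
6618.89248 iron × 0.82188 = 5439.9353514624 nickel
Net change: 5439.9353514624 − 5000 = 439.9353514624 nickel

439.94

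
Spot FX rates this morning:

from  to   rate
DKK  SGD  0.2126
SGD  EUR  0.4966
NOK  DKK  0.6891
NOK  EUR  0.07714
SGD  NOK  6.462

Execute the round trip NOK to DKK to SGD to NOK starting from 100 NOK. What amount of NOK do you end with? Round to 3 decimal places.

94.670

100 NOK × 0.6891 = 68.91 DKK
68.91 DKK × 0.2126 = 14.650266 SGD
14.650266 SGD × 6.462 = 94.670018892 NOK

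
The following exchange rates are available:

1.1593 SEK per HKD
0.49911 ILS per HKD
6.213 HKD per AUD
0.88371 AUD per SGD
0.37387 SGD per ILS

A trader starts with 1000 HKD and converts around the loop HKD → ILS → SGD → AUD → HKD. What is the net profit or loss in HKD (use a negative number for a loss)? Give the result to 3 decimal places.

24.538

1000 HKD × 0.49911 = 499.11 ILS
499.11 ILS × 0.37387 = 186.6022557 SGD
186.6022557 SGD × 0.88371 = 164.902279384647 AUD
164.902279384647 AUD × 6.213 = 1024.537861816811811 HKD
Net change: 1024.537861816811811 − 1000 = 24.537861816811811 HKD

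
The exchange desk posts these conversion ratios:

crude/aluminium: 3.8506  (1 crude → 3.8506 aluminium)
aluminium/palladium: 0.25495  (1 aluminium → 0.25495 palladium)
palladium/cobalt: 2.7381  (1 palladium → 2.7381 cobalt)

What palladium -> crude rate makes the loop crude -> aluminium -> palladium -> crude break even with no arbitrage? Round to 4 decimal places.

1.0186

Known legs of the cycle: 3.8506 × 0.25495 = 0.98171047
For no arbitrage the full-cycle product must be 1, so the missing rate is 1 / 0.98171047 ≈ 1.018630.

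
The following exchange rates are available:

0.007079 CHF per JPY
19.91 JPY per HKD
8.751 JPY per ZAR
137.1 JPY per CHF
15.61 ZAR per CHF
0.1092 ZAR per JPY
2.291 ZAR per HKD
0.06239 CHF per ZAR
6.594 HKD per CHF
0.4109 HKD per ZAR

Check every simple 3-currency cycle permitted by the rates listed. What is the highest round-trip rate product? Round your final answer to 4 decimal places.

JPY→CHF→ZAR→JPY: 0.007079 × 15.61 × 8.751 = 0.96701
CHF→HKD→ZAR→CHF: 6.594 × 2.291 × 0.06239 = 0.94252
JPY→ZAR→CHF→JPY: 0.1092 × 0.06239 × 137.1 = 0.93406
JPY→CHF→HKD→JPY: 0.007079 × 6.594 × 19.91 = 0.92938
JPY→ZAR→HKD→JPY: 0.1092 × 0.4109 × 19.91 = 0.89337
Maximum is JPY→CHF→ZAR→JPY at 0.9670; no arbitrage — every cycle loses value.

0.9670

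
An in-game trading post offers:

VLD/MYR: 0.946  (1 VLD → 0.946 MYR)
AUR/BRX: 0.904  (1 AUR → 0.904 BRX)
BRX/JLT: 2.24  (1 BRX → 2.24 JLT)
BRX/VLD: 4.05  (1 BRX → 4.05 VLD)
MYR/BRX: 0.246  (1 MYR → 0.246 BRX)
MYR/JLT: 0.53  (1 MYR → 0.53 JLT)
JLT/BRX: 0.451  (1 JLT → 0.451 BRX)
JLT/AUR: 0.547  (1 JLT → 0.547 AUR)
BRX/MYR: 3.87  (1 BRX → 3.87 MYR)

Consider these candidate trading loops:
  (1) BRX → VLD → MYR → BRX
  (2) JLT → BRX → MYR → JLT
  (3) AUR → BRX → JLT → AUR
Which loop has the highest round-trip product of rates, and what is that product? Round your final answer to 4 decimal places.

1.1077

(1) 4.05 × 0.946 × 0.246 = 0.94250
(2) 0.451 × 3.87 × 0.53 = 0.92505
(3) 0.904 × 2.24 × 0.547 = 1.10765
Highest is cycle (3) at 1.1077 (>1, arbitrage).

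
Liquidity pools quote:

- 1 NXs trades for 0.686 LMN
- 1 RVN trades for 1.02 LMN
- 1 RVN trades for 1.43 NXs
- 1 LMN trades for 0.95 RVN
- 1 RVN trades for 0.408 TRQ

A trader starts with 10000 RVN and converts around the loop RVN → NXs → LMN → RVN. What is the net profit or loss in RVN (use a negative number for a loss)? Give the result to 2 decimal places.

10000 RVN × 1.43 = 14300 NXs
14300 NXs × 0.686 = 9809.8 LMN
9809.8 LMN × 0.95 = 9319.31 RVN
Net change: 9319.31 − 10000 = -680.69 RVN

-680.69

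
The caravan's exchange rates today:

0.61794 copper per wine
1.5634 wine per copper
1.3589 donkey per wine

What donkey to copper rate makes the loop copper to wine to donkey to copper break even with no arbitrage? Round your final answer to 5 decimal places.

Known legs of the cycle: 1.5634 × 1.3589 = 2.12450426
For no arbitrage the full-cycle product must be 1, so the missing rate is 1 / 2.12450426 ≈ 0.4706980.

0.47070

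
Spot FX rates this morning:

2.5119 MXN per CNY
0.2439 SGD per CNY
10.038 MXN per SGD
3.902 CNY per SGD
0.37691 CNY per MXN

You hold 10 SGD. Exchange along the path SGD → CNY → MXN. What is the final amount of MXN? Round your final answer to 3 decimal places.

98.014

10 SGD × 3.902 = 39.02 CNY
39.02 CNY × 2.5119 = 98.014338 MXN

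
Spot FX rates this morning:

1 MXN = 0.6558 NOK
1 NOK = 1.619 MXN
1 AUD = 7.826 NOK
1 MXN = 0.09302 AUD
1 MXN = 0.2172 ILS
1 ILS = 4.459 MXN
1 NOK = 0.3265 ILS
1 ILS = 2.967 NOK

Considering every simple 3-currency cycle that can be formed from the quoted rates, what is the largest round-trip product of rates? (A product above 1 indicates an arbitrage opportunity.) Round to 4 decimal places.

1.1786

AUD→NOK→MXN→AUD: 7.826 × 1.619 × 0.09302 = 1.17859
ILS→NOK→MXN→ILS: 2.967 × 1.619 × 0.2172 = 1.04334
ILS→MXN→NOK→ILS: 4.459 × 0.6558 × 0.3265 = 0.95476
Maximum is AUD→NOK→MXN→AUD at 1.1786; arbitrage exists.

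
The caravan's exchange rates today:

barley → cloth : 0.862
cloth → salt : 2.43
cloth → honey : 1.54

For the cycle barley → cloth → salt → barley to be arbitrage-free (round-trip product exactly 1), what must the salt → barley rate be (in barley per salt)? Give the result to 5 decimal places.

Known legs of the cycle: 0.862 × 2.43 = 2.09466
For no arbitrage the full-cycle product must be 1, so the missing rate is 1 / 2.09466 ≈ 0.4774044.

0.47740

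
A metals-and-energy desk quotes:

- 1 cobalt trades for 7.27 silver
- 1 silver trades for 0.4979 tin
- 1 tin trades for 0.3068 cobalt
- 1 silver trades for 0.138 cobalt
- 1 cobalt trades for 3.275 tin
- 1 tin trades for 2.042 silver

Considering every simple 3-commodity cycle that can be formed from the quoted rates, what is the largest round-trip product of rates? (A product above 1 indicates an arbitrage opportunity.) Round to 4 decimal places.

1.1105

cobalt→silver→tin→cobalt: 7.27 × 0.4979 × 0.3068 = 1.11053
cobalt→tin→silver→cobalt: 3.275 × 2.042 × 0.138 = 0.92288
Maximum is cobalt→silver→tin→cobalt at 1.1105; arbitrage exists.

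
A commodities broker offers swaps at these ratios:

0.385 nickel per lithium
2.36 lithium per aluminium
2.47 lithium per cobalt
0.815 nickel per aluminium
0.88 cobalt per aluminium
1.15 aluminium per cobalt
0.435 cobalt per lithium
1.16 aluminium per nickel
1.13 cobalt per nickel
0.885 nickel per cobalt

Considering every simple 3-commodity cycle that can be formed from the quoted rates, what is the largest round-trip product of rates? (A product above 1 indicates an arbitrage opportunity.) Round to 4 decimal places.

1.1806

lithium→cobalt→aluminium→lithium: 0.435 × 1.15 × 2.36 = 1.18059
lithium→nickel→cobalt→lithium: 0.385 × 1.13 × 2.47 = 1.07457
cobalt→aluminium→nickel→cobalt: 1.15 × 0.815 × 1.13 = 1.05909
lithium→nickel→aluminium→lithium: 0.385 × 1.16 × 2.36 = 1.05398
cobalt→nickel→aluminium→cobalt: 0.885 × 1.16 × 0.88 = 0.90341
Maximum is lithium→cobalt→aluminium→lithium at 1.1806; arbitrage exists.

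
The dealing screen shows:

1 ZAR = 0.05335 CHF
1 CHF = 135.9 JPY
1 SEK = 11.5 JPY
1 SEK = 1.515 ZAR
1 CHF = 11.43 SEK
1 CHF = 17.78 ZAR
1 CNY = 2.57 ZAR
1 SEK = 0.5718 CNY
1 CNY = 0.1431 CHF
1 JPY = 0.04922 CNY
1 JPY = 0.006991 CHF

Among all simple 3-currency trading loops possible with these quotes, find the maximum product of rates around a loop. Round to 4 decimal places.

0.9572

JPY→CNY→CHF→JPY: 0.04922 × 0.1431 × 135.9 = 0.95720
SEK→CNY→CHF→SEK: 0.5718 × 0.1431 × 11.43 = 0.93525
SEK→ZAR→CHF→SEK: 1.515 × 0.05335 × 11.43 = 0.92383
JPY→CHF→SEK→JPY: 0.006991 × 11.43 × 11.5 = 0.91893
Maximum is JPY→CNY→CHF→JPY at 0.9572; no arbitrage — every cycle loses value.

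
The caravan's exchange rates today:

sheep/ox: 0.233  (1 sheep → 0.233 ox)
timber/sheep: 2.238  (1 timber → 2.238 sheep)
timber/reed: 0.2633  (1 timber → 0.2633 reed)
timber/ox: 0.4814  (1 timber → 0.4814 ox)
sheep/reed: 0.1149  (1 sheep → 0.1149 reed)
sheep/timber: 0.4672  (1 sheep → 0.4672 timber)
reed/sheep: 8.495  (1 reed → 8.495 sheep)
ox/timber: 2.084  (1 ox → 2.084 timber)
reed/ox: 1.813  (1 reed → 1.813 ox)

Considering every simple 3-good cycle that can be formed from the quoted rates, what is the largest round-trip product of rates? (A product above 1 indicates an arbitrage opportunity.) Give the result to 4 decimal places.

timber→sheep→ox→timber: 2.238 × 0.233 × 2.084 = 1.08671
timber→reed→sheep→timber: 0.2633 × 8.495 × 0.4672 = 1.04500
timber→reed→ox→timber: 0.2633 × 1.813 × 2.084 = 0.99482
Maximum is timber→sheep→ox→timber at 1.0867; arbitrage exists.

1.0867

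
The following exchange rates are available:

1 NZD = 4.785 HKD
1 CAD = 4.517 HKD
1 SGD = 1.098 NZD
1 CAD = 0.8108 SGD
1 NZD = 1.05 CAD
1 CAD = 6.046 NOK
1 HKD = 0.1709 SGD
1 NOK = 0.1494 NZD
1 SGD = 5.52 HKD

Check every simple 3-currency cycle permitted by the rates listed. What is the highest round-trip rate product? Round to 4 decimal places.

NZD→CAD→NOK→NZD: 1.05 × 6.046 × 0.1494 = 0.94844
NZD→CAD→SGD→NZD: 1.05 × 0.8108 × 1.098 = 0.93477
NZD→HKD→SGD→NZD: 4.785 × 0.1709 × 1.098 = 0.89790
Maximum is NZD→CAD→NOK→NZD at 0.9484; no arbitrage — every cycle loses value.

0.9484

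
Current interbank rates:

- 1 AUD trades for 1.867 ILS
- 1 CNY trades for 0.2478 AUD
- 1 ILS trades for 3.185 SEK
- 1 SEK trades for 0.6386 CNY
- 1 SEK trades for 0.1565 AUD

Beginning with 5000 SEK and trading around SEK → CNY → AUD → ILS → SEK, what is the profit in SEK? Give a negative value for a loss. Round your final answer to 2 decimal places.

5000 SEK × 0.6386 = 3193 CNY
3193 CNY × 0.2478 = 791.2254 AUD
791.2254 AUD × 1.867 = 1477.2178218 ILS
1477.2178218 ILS × 3.185 = 4704.938762433 SEK
Net change: 4704.938762433 − 5000 = -295.061237567 SEK

-295.06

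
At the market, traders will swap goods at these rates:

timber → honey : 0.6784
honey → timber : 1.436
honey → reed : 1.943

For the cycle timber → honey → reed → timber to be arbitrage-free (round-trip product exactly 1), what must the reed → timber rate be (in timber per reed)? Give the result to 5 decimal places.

Known legs of the cycle: 0.6784 × 1.943 = 1.3181312
For no arbitrage the full-cycle product must be 1, so the missing rate is 1 / 1.3181312 ≈ 0.7586498.

0.75865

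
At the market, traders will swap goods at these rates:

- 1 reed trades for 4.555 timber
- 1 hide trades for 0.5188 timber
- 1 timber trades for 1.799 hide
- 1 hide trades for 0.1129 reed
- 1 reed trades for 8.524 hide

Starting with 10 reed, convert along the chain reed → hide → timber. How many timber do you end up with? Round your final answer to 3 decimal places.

44.223

10 reed × 8.524 = 85.24 hide
85.24 hide × 0.5188 = 44.222512 timber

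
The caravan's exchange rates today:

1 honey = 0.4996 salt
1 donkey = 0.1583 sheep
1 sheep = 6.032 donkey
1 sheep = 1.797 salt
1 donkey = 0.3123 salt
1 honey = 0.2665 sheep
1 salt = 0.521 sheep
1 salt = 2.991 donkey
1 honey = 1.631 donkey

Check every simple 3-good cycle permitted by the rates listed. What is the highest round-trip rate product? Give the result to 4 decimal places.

donkey→salt→sheep→donkey: 0.3123 × 0.521 × 6.032 = 0.98146
donkey→sheep→salt→donkey: 0.1583 × 1.797 × 2.991 = 0.85084
Maximum is donkey→salt→sheep→donkey at 0.9815; no arbitrage — every cycle loses value.

0.9815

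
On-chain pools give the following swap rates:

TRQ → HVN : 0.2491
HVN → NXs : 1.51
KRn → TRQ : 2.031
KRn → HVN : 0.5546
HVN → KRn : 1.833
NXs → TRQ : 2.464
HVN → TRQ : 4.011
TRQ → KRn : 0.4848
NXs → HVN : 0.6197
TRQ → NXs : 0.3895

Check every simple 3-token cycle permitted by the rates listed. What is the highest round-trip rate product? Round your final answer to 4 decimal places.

1.0784

HVN→TRQ→KRn→HVN: 4.011 × 0.4848 × 0.5546 = 1.07844
HVN→TRQ→NXs→HVN: 4.011 × 0.3895 × 0.6197 = 0.96815
HVN→KRn→TRQ→HVN: 1.833 × 2.031 × 0.2491 = 0.92736
HVN→NXs→TRQ→HVN: 1.51 × 2.464 × 0.2491 = 0.92681
Maximum is HVN→TRQ→KRn→HVN at 1.0784; arbitrage exists.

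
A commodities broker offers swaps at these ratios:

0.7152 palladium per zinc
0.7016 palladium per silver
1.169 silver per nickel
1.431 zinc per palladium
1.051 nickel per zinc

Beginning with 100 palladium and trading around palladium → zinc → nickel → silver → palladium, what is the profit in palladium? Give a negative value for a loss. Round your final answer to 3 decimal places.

100 palladium × 1.431 = 143.1 zinc
143.1 zinc × 1.051 = 150.3981 nickel
150.3981 nickel × 1.169 = 175.8153789 silver
175.8153789 silver × 0.7016 = 123.35206983624 palladium
Net change: 123.35206983624 − 100 = 23.35206983624 palladium

23.352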